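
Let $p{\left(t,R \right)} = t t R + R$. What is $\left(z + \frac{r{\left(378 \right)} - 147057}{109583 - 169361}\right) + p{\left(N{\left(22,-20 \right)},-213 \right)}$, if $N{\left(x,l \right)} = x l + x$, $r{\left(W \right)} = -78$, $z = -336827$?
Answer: $- \frac{748286050307}{19926} \approx -3.7553 \cdot 10^{7}$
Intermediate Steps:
$N{\left(x,l \right)} = x + l x$ ($N{\left(x,l \right)} = l x + x = x + l x$)
$p{\left(t,R \right)} = R + R t^{2}$ ($p{\left(t,R \right)} = t^{2} R + R = R t^{2} + R = R + R t^{2}$)
$\left(z + \frac{r{\left(378 \right)} - 147057}{109583 - 169361}\right) + p{\left(N{\left(22,-20 \right)},-213 \right)} = \left(-336827 + \frac{-78 - 147057}{109583 - 169361}\right) - 213 \left(1 + \left(22 \left(1 - 20\right)\right)^{2}\right) = \left(-336827 - \frac{147135}{-59778}\right) - 213 \left(1 + \left(22 \left(-19\right)\right)^{2}\right) = \left(-336827 - - \frac{49045}{19926}\right) - 213 \left(1 + \left(-418\right)^{2}\right) = \left(-336827 + \frac{49045}{19926}\right) - 213 \left(1 + 174724\right) = - \frac{6711565757}{19926} - 37216425 = - \frac{748286050307}{19926}$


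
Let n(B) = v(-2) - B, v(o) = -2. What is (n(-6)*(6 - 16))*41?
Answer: -1640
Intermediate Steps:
n(B) = -2 - B
(n(-6)*(6 - 16))*41 = ((-2 - 1*(-6))*(6 - 16))*41 = ((-2 + 6)*(-10))*41 = (4*(-10))*41 = -40*41 = -1640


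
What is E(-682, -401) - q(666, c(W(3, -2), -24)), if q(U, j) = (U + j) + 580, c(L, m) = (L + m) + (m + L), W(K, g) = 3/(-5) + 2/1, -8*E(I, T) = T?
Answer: -46027/40 ≈ -1150.7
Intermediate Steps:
E(I, T) = -T/8
W(K, g) = 7/5 (W(K, g) = 3*(-⅕) + 2*1 = -⅗ + 2 = 7/5)
c(L, m) = 2*L + 2*m (c(L, m) = (L + m) + (L + m) = 2*L + 2*m)
q(U, j) = 580 + U + j
E(-682, -401) - q(666, c(W(3, -2), -24)) = -⅛*(-401) - (580 + 666 + (2*(7/5) + 2*(-24))) = 401/8 - (580 + 666 + (14/5 - 48)) = 401/8 - (580 + 666 - 226/5) = 401/8 - 1*6004/5 = 401/8 - 6004/5 = -46027/40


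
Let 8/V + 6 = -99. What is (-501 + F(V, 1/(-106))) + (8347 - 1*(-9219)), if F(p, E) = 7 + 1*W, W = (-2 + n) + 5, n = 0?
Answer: 17075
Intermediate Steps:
V = -8/105 (V = 8/(-6 - 99) = 8/(-105) = 8*(-1/105) = -8/105 ≈ -0.076190)
W = 3 (W = (-2 + 0) + 5 = -2 + 5 = 3)
F(p, E) = 10 (F(p, E) = 7 + 1*3 = 7 + 3 = 10)
(-501 + F(V, 1/(-106))) + (8347 - 1*(-9219)) = (-501 + 10) + (8347 - 1*(-9219)) = -491 + (8347 + 9219) = -491 + 17566 = 17075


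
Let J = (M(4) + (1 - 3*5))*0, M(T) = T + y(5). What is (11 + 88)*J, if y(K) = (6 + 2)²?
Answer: 0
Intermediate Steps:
y(K) = 64 (y(K) = 8² = 64)
M(T) = 64 + T (M(T) = T + 64 = 64 + T)
J = 0 (J = ((64 + 4) + (1 - 3*5))*0 = (68 + (1 - 15))*0 = (68 - 14)*0 = 54*0 = 0)
(11 + 88)*J = (11 + 88)*0 = 99*0 = 0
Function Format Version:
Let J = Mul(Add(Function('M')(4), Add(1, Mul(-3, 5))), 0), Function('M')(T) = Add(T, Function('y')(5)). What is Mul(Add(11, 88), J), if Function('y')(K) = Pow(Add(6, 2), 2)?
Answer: 0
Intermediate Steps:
Function('y')(K) = 64 (Function('y')(K) = Pow(8, 2) = 64)
Function('M')(T) = Add(64, T) (Function('M')(T) = Add(T, 64) = Add(64, T))
J = 0 (J = Mul(Add(Add(64, 4), Add(1, Mul(-3, 5))), 0) = Mul(Add(68, Add(1, -15)), 0) = Mul(Add(68, -14), 0) = Mul(54, 0) = 0)
Mul(Add(11, 88), J) = Mul(Add(11, 88), 0) = Mul(99, 0) = 0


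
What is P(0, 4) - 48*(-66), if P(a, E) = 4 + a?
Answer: 3172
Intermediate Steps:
P(0, 4) - 48*(-66) = (4 + 0) - 48*(-66) = 4 + 3168 = 3172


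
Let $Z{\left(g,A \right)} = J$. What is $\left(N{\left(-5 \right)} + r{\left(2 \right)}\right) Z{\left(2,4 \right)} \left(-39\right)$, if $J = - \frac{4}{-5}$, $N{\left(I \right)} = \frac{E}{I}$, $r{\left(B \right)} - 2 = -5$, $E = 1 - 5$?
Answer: $\frac{1716}{25} \approx 68.64$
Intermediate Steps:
$E = -4$ ($E = 1 - 5 = -4$)
$r{\left(B \right)} = -3$ ($r{\left(B \right)} = 2 - 5 = -3$)
$N{\left(I \right)} = - \frac{4}{I}$
$J = \frac{4}{5}$ ($J = \left(-4\right) \left(- \frac{1}{5}\right) = \frac{4}{5} \approx 0.8$)
$Z{\left(g,A \right)} = \frac{4}{5}$
$\left(N{\left(-5 \right)} + r{\left(2 \right)}\right) Z{\left(2,4 \right)} \left(-39\right) = \left(- \frac{4}{-5} - 3\right) \frac{4}{5} \left(-39\right) = \left(\left(-4\right) \left(- \frac{1}{5}\right) - 3\right) \frac{4}{5} \left(-39\right) = \left(\frac{4}{5} - 3\right) \frac{4}{5} \left(-39\right) = \left(- \frac{11}{5}\right) \frac{4}{5} \left(-39\right) = \left(- \frac{44}{25}\right) \left(-39\right) = \frac{1716}{25}$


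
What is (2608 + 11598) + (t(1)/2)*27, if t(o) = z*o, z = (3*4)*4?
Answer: 14854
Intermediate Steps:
z = 48 (z = 12*4 = 48)
t(o) = 48*o
(2608 + 11598) + (t(1)/2)*27 = (2608 + 11598) + ((48*1)/2)*27 = 14206 + ((1/2)*48)*27 = 14206 + 24*27 = 14206 + 648 = 14854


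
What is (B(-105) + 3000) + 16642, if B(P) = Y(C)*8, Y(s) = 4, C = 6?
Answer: 19674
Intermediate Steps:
B(P) = 32 (B(P) = 4*8 = 32)
(B(-105) + 3000) + 16642 = (32 + 3000) + 16642 = 3032 + 16642 = 19674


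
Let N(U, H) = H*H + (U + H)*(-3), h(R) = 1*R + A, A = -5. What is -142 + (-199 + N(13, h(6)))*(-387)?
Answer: 92738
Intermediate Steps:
h(R) = -5 + R (h(R) = 1*R - 5 = R - 5 = -5 + R)
N(U, H) = H**2 - 3*H - 3*U (N(U, H) = H**2 + (H + U)*(-3) = H**2 + (-3*H - 3*U) = H**2 - 3*H - 3*U)
-142 + (-199 + N(13, h(6)))*(-387) = -142 + (-199 + ((-5 + 6)**2 - 3*(-5 + 6) - 3*13))*(-387) = -142 + (-199 + (1**2 - 3*1 - 39))*(-387) = -142 + (-199 + (1 - 3 - 39))*(-387) = -142 + (-199 - 41)*(-387) = -142 - 240*(-387) = -142 + 92880 = 92738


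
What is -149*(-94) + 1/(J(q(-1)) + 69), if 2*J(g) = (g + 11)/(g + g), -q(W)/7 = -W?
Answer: 6750899/482 ≈ 14006.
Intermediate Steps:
q(W) = 7*W (q(W) = -(-7)*W = 7*W)
J(g) = (11 + g)/(4*g) (J(g) = ((g + 11)/(g + g))/2 = ((11 + g)/((2*g)))/2 = ((11 + g)*(1/(2*g)))/2 = ((11 + g)/(2*g))/2 = (11 + g)/(4*g))
-149*(-94) + 1/(J(q(-1)) + 69) = -149*(-94) + 1/((11 + 7*(-1))/(4*((7*(-1)))) + 69) = 14006 + 1/((¼)*(11 - 7)/(-7) + 69) = 14006 + 1/((¼)*(-⅐)*4 + 69) = 14006 + 1/(-⅐ + 69) = 14006 + 1/(482/7) = 14006 + 7/482 = 6750899/482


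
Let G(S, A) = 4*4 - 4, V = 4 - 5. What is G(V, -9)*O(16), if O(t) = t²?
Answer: 3072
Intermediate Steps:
V = -1
G(S, A) = 12 (G(S, A) = 16 - 4 = 12)
G(V, -9)*O(16) = 12*16² = 12*256 = 3072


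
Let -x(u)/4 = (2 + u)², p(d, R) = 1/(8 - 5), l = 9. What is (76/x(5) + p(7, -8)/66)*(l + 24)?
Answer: -3713/294 ≈ -12.629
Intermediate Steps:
p(d, R) = ⅓ (p(d, R) = 1/3 = ⅓)
x(u) = -4*(2 + u)²
(76/x(5) + p(7, -8)/66)*(l + 24) = (76/((-4*(2 + 5)²)) + (⅓)/66)*(9 + 24) = (76/((-4*7²)) + (⅓)*(1/66))*33 = (76/((-4*49)) + 1/198)*33 = (76/(-196) + 1/198)*33 = (76*(-1/196) + 1/198)*33 = (-19/49 + 1/198)*33 = -3713/9702*33 = -3713/294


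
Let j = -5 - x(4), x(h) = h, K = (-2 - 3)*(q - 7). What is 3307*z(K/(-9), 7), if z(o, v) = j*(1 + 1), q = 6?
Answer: -59526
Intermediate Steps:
K = 5 (K = (-2 - 3)*(6 - 7) = -5*(-1) = 5)
j = -9 (j = -5 - 1*4 = -5 - 4 = -9)
z(o, v) = -18 (z(o, v) = -9*(1 + 1) = -9*2 = -18)
3307*z(K/(-9), 7) = 3307*(-18) = -59526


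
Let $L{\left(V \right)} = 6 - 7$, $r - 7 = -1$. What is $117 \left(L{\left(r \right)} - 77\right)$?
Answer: $-9126$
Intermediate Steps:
$r = 6$ ($r = 7 - 1 = 6$)
$L{\left(V \right)} = -1$ ($L{\left(V \right)} = 6 - 7 = -1$)
$117 \left(L{\left(r \right)} - 77\right) = 117 \left(-1 - 77\right) = 117 \left(-78\right) = -9126$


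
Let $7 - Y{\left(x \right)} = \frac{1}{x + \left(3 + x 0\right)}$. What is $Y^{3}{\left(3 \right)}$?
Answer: $\frac{68921}{216} \approx 319.08$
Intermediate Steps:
$Y{\left(x \right)} = 7 - \frac{1}{3 + x}$ ($Y{\left(x \right)} = 7 - \frac{1}{x + \left(3 + x 0\right)} = 7 - \frac{1}{x + \left(3 + 0\right)} = 7 - \frac{1}{x + 3} = 7 - \frac{1}{3 + x}$)
$Y^{3}{\left(3 \right)} = \left(\frac{20 + 7 \cdot 3}{3 + 3}\right)^{3} = \left(\frac{20 + 21}{6}\right)^{3} = \left(\frac{1}{6} \cdot 41\right)^{3} = \left(\frac{41}{6}\right)^{3} = \frac{68921}{216}$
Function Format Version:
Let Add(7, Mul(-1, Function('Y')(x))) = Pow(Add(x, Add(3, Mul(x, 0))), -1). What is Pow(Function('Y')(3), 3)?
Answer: Rational(68921, 216) ≈ 319.08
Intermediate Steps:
Function('Y')(x) = Add(7, Mul(-1, Pow(Add(3, x), -1))) (Function('Y')(x) = Add(7, Mul(-1, Pow(Add(x, Add(3, Mul(x, 0))), -1))) = Add(7, Mul(-1, Pow(Add(x, Add(3, 0)), -1))) = Add(7, Mul(-1, Pow(Add(x, 3), -1))) = Add(7, Mul(-1, Pow(Add(3, x), -1))))
Pow(Function('Y')(3), 3) = Pow(Mul(Pow(Add(3, 3), -1), Add(20, Mul(7, 3))), 3) = Pow(Mul(Pow(6, -1), Add(20, 21)), 3) = Pow(Mul(Rational(1, 6), 41), 3) = Pow(Rational(41, 6), 3) = Rational(68921, 216)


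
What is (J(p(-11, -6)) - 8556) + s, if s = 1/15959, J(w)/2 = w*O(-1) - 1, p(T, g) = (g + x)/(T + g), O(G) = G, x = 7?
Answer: -2321779139/271303 ≈ -8557.9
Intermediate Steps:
p(T, g) = (7 + g)/(T + g) (p(T, g) = (g + 7)/(T + g) = (7 + g)/(T + g))
J(w) = -2 - 2*w (J(w) = 2*(w*(-1) - 1) = 2*(-w - 1) = 2*(-1 - w) = -2 - 2*w)
s = 1/15959 ≈ 6.2661e-5
(J(p(-11, -6)) - 8556) + s = ((-2 - 2*(7 - 6)/(-11 - 6)) - 8556) + 1/15959 = ((-2 - 2/(-17)) - 8556) + 1/15959 = ((-2 - (-2)/17) - 8556) + 1/15959 = ((-2 - 2*(-1/17)) - 8556) + 1/15959 = ((-2 + 2/17) - 8556) + 1/15959 = (-32/17 - 8556) + 1/15959 = -145484/17 + 1/15959 = -2321779139/271303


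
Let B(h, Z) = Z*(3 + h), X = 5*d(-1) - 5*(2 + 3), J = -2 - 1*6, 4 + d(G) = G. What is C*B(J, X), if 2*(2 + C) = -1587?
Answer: -198875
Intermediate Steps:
d(G) = -4 + G
J = -8 (J = -2 - 6 = -8)
C = -1591/2 (C = -2 + (1/2)*(-1587) = -2 - 1587/2 = -1591/2 ≈ -795.50)
X = -50 (X = 5*(-4 - 1) - 5*(2 + 3) = 5*(-5) - 5*5 = -25 - 25 = -50)
C*B(J, X) = -(-39775)*(3 - 8) = -(-39775)*(-5) = -1591/2*250 = -198875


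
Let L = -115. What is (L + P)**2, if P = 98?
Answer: 289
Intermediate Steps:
(L + P)**2 = (-115 + 98)**2 = (-17)**2 = 289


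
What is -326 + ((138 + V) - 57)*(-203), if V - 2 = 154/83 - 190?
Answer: 1744523/83 ≈ 21018.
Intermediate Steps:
V = -15450/83 (V = 2 + (154/83 - 190) = 2 - 15616/83 = -15450/83 ≈ -186.14)
-326 + ((138 + V) - 57)*(-203) = -326 + ((138 - 15450/83) - 57)*(-203) = -326 + (-3996/83 - 57)*(-203) = -326 - 8727/83*(-203) = -326 + 1771581/83 = 1744523/83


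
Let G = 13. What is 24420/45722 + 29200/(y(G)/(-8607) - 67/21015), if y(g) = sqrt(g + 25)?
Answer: -5577850674408434430/578283100237 + 8891488530000*sqrt(38)/25295617 ≈ -7.4787e+6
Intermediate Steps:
y(g) = sqrt(25 + g)
24420/45722 + 29200/(y(G)/(-8607) - 67/21015) = 24420/45722 + 29200/(sqrt(25 + 13)/(-8607) - 67/21015) = 24420*(1/45722) + 29200/(sqrt(38)*(-1/8607) - 67*1/21015) = 12210/22861 + 29200/(-sqrt(38)/8607 - 67/21015) = 12210/22861 + 29200/(-67/21015 - sqrt(38)/8607)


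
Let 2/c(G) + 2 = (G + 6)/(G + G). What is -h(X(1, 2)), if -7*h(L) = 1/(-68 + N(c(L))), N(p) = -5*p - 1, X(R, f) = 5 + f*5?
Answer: -13/5579 ≈ -0.0023302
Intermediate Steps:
c(G) = 2/(-2 + (6 + G)/(2*G)) (c(G) = 2/(-2 + (G + 6)/(G + G)) = 2/(-2 + (6 + G)/((2*G))) = 2/(-2 + (6 + G)*(1/(2*G))) = 2/(-2 + (6 + G)/(2*G)))
X(R, f) = 5 + 5*f
N(p) = -1 - 5*p
h(L) = -1/(7*(-69 + 20*L/(-6 + 3*L))) (h(L) = -1/(7*(-68 + (-1 - (-20)*L/(-6 + 3*L)))) = -1/(7*(-68 + (-1 + 20*L/(-6 + 3*L)))) = -1/(7*(-69 + 20*L/(-6 + 3*L))))
-h(X(1, 2)) = -3*(-2 + (5 + 5*2))/(7*(-414 + 187*(5 + 5*2))) = -3*(-2 + (5 + 10))/(7*(-414 + 187*(5 + 10))) = -3*(-2 + 15)/(7*(-414 + 187*15)) = -3*13/(7*(-414 + 2805)) = -3*13/(7*2391) = -1*13/5579 = -13/5579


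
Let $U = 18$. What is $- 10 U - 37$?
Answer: $-217$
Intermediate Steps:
$- 10 U - 37 = \left(-10\right) 18 - 37 = -180 - 37 = -217$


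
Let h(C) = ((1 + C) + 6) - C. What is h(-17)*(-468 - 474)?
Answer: -6594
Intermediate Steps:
h(C) = 7 (h(C) = (7 + C) - C = 7)
h(-17)*(-468 - 474) = 7*(-468 - 474) = 7*(-942) = -6594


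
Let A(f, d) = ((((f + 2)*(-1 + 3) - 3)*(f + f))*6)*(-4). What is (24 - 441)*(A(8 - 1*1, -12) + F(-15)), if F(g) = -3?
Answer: 2102931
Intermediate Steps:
A(f, d) = -48*f*(1 + 2*f) (A(f, d) = ((((2 + f)*2 - 3)*(2*f))*6)*(-4) = ((((4 + 2*f) - 3)*(2*f))*6)*(-4) = (((1 + 2*f)*(2*f))*6)*(-4) = ((2*f*(1 + 2*f))*6)*(-4) = (12*f*(1 + 2*f))*(-4) = -48*f*(1 + 2*f))
(24 - 441)*(A(8 - 1*1, -12) + F(-15)) = (24 - 441)*(-48*(8 - 1*1)*(1 + 2*(8 - 1*1)) - 3) = -417*(-48*(8 - 1)*(1 + 2*(8 - 1)) - 3) = -417*(-48*7*(1 + 2*7) - 3) = -417*(-48*7*(1 + 14) - 3) = -417*(-48*7*15 - 3) = -417*(-5040 - 3) = -417*(-5043) = 2102931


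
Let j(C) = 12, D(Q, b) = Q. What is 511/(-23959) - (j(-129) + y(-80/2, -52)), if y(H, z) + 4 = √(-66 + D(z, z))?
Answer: -192183/23959 - I*√118 ≈ -8.0213 - 10.863*I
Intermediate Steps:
y(H, z) = -4 + √(-66 + z)
511/(-23959) - (j(-129) + y(-80/2, -52)) = 511/(-23959) - (12 + (-4 + √(-66 - 52))) = 511*(-1/23959) - (12 + (-4 + √(-118))) = -511/23959 - (12 + (-4 + I*√118)) = -511/23959 - (8 + I*√118) = -511/23959 + (-8 - I*√118) = -192183/23959 - I*√118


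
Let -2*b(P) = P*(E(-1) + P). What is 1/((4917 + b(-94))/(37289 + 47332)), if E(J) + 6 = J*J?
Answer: 28207/88 ≈ 320.53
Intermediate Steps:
E(J) = -6 + J² (E(J) = -6 + J*J = -6 + J²)
b(P) = -P*(-5 + P)/2 (b(P) = -P*((-6 + (-1)²) + P)/2 = -P*((-6 + 1) + P)/2 = -P*(-5 + P)/2)
1/((4917 + b(-94))/(37289 + 47332)) = 1/((4917 + (½)*(-94)*(5 - 1*(-94)))/(37289 + 47332)) = 1/((4917 + (½)*(-94)*(5 + 94))/84621) = 1/((4917 + (½)*(-94)*99)*(1/84621)) = 1/((4917 - 4653)*(1/84621)) = 1/(264*(1/84621)) = 1/(88/28207) = 28207/88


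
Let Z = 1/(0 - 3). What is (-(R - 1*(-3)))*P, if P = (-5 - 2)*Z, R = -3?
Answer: 0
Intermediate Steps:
Z = -⅓ (Z = 1/(-3) = -⅓ ≈ -0.33333)
P = 7/3 (P = (-5 - 2)*(-⅓) = -7*(-⅓) = 7/3 ≈ 2.3333)
(-(R - 1*(-3)))*P = -(-3 - 1*(-3))*(7/3) = -(-3 + 3)*(7/3) = -1*0*(7/3) = 0*(7/3) = 0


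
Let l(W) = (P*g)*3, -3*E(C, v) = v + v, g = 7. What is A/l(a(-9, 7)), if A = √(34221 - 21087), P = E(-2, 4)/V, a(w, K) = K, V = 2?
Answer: -√13134/28 ≈ -4.0930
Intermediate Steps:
E(C, v) = -2*v/3 (E(C, v) = -(v + v)/3 = -2*v/3)
P = -4/3 (P = -⅔*4/2 = -8/3*½ = -4/3 ≈ -1.3333)
A = √13134 ≈ 114.60
l(W) = -28 (l(W) = -4/3*7*3 = -28/3*3 = -28)
A/l(a(-9, 7)) = √13134/(-28) = √13134*(-1/28) = -√13134/28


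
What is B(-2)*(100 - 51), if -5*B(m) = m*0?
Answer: 0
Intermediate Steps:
B(m) = 0 (B(m) = -m*0/5 = -⅕*0 = 0)
B(-2)*(100 - 51) = 0*(100 - 51) = 0*49 = 0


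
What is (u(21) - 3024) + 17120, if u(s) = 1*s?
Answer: 14117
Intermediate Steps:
u(s) = s
(u(21) - 3024) + 17120 = (21 - 3024) + 17120 = -3003 + 17120 = 14117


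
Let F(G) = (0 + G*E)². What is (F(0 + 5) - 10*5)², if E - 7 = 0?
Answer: 1380625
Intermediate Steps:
E = 7 (E = 7 + 0 = 7)
F(G) = 49*G² (F(G) = (0 + G*7)² = (0 + 7*G)² = (7*G)² = 49*G²)
(F(0 + 5) - 10*5)² = (49*(0 + 5)² - 10*5)² = (49*5² - 50)² = (49*25 - 50)² = (1225 - 50)² = 1175² = 1380625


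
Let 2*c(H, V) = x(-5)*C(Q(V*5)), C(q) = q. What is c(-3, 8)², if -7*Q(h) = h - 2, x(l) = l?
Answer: 9025/49 ≈ 184.18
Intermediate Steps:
Q(h) = 2/7 - h/7 (Q(h) = -(h - 2)/7 = -(-2 + h)/7 = 2/7 - h/7)
c(H, V) = -5/7 + 25*V/14 (c(H, V) = (-5*(2/7 - V*5/7))/2 = (-5*(2/7 - 5*V/7))/2 = (-10/7 + 25*V/7)/2 = -5/7 + 25*V/14)
c(-3, 8)² = (-5/7 + (25/14)*8)² = (-5/7 + 100/7)² = (95/7)² = 9025/49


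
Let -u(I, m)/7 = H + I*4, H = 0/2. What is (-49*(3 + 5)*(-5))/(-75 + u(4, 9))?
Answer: -1960/187 ≈ -10.481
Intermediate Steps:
H = 0 (H = 0*(½) = 0)
u(I, m) = -28*I (u(I, m) = -7*(0 + I*4) = -7*(0 + 4*I) = -28*I)
(-49*(3 + 5)*(-5))/(-75 + u(4, 9)) = (-49*(3 + 5)*(-5))/(-75 - 28*4) = (-392*(-5))/(-75 - 112) = -49*(-40)/(-187) = 1960*(-1/187) = -1960/187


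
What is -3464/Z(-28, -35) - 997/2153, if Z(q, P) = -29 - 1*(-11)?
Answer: 3720023/19377 ≈ 191.98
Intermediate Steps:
Z(q, P) = -18 (Z(q, P) = -29 + 11 = -18)
-3464/Z(-28, -35) - 997/2153 = -3464/(-18) - 997/2153 = -3464*(-1/18) - 997*1/2153 = 1732/9 - 997/2153 = 3720023/19377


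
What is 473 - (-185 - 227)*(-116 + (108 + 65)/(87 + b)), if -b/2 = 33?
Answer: -922423/21 ≈ -43925.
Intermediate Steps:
b = -66 (b = -2*33 = -66)
473 - (-185 - 227)*(-116 + (108 + 65)/(87 + b)) = 473 - (-185 - 227)*(-116 + (108 + 65)/(87 - 66)) = 473 - (-412)*(-116 + 173/21) = 473 - (-412)*(-2263)/21 = 473 - 1*932356/21 = 473 - 932356/21 = -922423/21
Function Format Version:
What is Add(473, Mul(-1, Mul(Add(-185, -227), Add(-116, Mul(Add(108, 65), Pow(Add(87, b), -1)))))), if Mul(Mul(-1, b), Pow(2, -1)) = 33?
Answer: Rational(-922423, 21) ≈ -43925.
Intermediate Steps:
b = -66 (b = Mul(-2, 33) = -66)
Add(473, Mul(-1, Mul(Add(-185, -227), Add(-116, Mul(Add(108, 65), Pow(Add(87, b), -1)))))) = Add(473, Mul(-1, Mul(Add(-185, -227), Add(-116, Mul(Add(108, 65), Pow(Add(87, -66), -1)))))) = Add(473, Mul(-1, Mul(-412, Add(-116, Mul(173, Pow(21, -1)))))) = Add(473, Mul(-1, Mul(-412, Add(-116, Mul(173, Rational(1, 21)))))) = Add(473, Mul(-1, Mul(-412, Add(-116, Rational(173, 21))))) = Add(473, Mul(-1, Mul(-412, Rational(-2263, 21)))) = Add(473, Mul(-1, Rational(932356, 21))) = Add(473, Rational(-932356, 21)) = Rational(-922423, 21)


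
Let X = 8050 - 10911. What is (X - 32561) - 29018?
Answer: -64440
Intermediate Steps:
X = -2861
(X - 32561) - 29018 = (-2861 - 32561) - 29018 = -35422 - 29018 = -64440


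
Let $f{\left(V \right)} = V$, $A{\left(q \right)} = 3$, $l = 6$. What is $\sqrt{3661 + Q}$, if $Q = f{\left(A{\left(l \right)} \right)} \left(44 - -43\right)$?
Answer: $\sqrt{3922} \approx 62.626$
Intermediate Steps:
$Q = 261$ ($Q = 3 \left(44 - -43\right) = 3 \left(44 + 43\right) = 3 \cdot 87 = 261$)
$\sqrt{3661 + Q} = \sqrt{3661 + 261} = \sqrt{3922}$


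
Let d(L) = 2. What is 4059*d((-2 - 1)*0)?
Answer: 8118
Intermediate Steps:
4059*d((-2 - 1)*0) = 4059*2 = 8118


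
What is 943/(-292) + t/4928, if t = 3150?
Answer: -66559/25696 ≈ -2.5902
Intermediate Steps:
943/(-292) + t/4928 = 943/(-292) + 3150/4928 = 943*(-1/292) + 3150*(1/4928) = -943/292 + 225/352 = -66559/25696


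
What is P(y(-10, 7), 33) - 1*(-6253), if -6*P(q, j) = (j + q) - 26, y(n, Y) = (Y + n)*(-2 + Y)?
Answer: 18763/3 ≈ 6254.3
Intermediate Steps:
y(n, Y) = (-2 + Y)*(Y + n)
P(q, j) = 13/3 - j/6 - q/6 (P(q, j) = -((j + q) - 26)/6 = -(-26 + j + q)/6 = 13/3 - j/6 - q/6)
P(y(-10, 7), 33) - 1*(-6253) = (13/3 - 1/6*33 - (7**2 - 2*7 - 2*(-10) + 7*(-10))/6) - 1*(-6253) = (13/3 - 11/2 - (49 - 14 + 20 - 70)/6) + 6253 = (13/3 - 11/2 - 1/6*(-15)) + 6253 = (13/3 - 11/2 + 5/2) + 6253 = 4/3 + 6253 = 18763/3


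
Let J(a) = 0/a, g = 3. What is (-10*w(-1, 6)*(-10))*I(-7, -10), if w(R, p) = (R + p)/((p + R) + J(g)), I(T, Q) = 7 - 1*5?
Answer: 200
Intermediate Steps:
I(T, Q) = 2 (I(T, Q) = 7 - 5 = 2)
J(a) = 0
w(R, p) = 1 (w(R, p) = (R + p)/((p + R) + 0) = (R + p)/((R + p) + 0) = (R + p)/(R + p) = 1)
(-10*w(-1, 6)*(-10))*I(-7, -10) = (-10*1*(-10))*2 = -10*(-10)*2 = 100*2 = 200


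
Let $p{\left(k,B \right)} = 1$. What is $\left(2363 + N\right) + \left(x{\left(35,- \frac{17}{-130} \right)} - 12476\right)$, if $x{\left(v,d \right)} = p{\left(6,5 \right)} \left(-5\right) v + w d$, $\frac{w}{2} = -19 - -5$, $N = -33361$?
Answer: $- \frac{2837423}{65} \approx -43653.0$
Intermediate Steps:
$w = -28$ ($w = 2 \left(-19 - -5\right) = 2 \left(-19 + 5\right) = 2 \left(-14\right) = -28$)
$x{\left(v,d \right)} = - 28 d - 5 v$ ($x{\left(v,d \right)} = 1 \left(-5\right) v - 28 d = - 5 v - 28 d = - 28 d - 5 v$)
$\left(2363 + N\right) + \left(x{\left(35,- \frac{17}{-130} \right)} - 12476\right) = \left(2363 - 33361\right) - \left(12651 + 28 \left(-17\right) \frac{1}{-130}\right) = -30998 - \left(12651 + 28 \left(-17\right) \left(- \frac{1}{130}\right)\right) = -30998 - \frac{822553}{65} = - \frac{2837423}{65}$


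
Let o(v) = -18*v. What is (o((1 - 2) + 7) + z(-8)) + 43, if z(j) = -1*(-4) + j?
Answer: -69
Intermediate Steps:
z(j) = 4 + j
(o((1 - 2) + 7) + z(-8)) + 43 = (-18*((1 - 2) + 7) + (4 - 8)) + 43 = (-18*(-1 + 7) - 4) + 43 = (-18*6 - 4) + 43 = (-108 - 4) + 43 = -112 + 43 = -69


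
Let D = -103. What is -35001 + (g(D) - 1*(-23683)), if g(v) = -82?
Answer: -11400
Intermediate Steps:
-35001 + (g(D) - 1*(-23683)) = -35001 + (-82 - 1*(-23683)) = -35001 + (-82 + 23683) = -35001 + 23601 = -11400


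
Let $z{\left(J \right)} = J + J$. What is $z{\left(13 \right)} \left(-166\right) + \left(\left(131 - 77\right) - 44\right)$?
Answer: $-4306$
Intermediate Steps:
$z{\left(J \right)} = 2 J$
$z{\left(13 \right)} \left(-166\right) + \left(\left(131 - 77\right) - 44\right) = 2 \cdot 13 \left(-166\right) + \left(\left(131 - 77\right) - 44\right) = 26 \left(-166\right) + \left(54 - 44\right) = -4316 + 10 = -4306$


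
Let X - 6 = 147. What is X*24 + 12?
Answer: 3684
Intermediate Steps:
X = 153 (X = 6 + 147 = 153)
X*24 + 12 = 153*24 + 12 = 3672 + 12 = 3684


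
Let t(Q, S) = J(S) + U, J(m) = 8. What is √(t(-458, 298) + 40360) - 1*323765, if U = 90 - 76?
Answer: -323765 + √40382 ≈ -3.2356e+5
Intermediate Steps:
U = 14
t(Q, S) = 22 (t(Q, S) = 8 + 14 = 22)
√(t(-458, 298) + 40360) - 1*323765 = √(22 + 40360) - 1*323765 = √40382 - 323765 = -323765 + √40382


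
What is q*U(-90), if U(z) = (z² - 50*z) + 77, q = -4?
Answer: -50708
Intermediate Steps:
U(z) = 77 + z² - 50*z
q*U(-90) = -4*(77 + (-90)² - 50*(-90)) = -4*(77 + 8100 + 4500) = -4*12677 = -50708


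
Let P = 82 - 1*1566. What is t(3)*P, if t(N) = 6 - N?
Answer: -4452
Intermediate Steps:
P = -1484 (P = 82 - 1566 = -1484)
t(3)*P = (6 - 1*3)*(-1484) = (6 - 3)*(-1484) = 3*(-1484) = -4452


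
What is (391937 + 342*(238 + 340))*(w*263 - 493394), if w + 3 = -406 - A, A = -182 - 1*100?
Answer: -310605180335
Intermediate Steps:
A = -282 (A = -182 - 100 = -282)
w = -127 (w = -3 + (-406 - 1*(-282)) = -3 + (-406 + 282) = -3 - 124 = -127)
(391937 + 342*(238 + 340))*(w*263 - 493394) = (391937 + 342*(238 + 340))*(-127*263 - 493394) = (391937 + 342*578)*(-33401 - 493394) = (391937 + 197676)*(-526795) = 589613*(-526795) = -310605180335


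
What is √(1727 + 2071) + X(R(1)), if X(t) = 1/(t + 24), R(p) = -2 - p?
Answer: 1/21 + 3*√422 ≈ 61.676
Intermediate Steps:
X(t) = 1/(24 + t)
√(1727 + 2071) + X(R(1)) = √(1727 + 2071) + 1/(24 + (-2 - 1*1)) = √3798 + 1/(24 + (-2 - 1)) = 3*√422 + 1/(24 - 3) = 3*√422 + 1/21 = 1/21 + 3*√422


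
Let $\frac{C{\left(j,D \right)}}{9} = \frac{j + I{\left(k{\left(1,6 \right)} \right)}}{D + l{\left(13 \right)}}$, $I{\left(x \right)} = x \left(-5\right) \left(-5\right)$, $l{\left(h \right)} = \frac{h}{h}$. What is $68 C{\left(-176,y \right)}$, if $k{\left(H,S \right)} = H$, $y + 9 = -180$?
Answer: $\frac{23103}{47} \approx 491.55$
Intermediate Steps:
$y = -189$ ($y = -9 - 180 = -189$)
$l{\left(h \right)} = 1$
$I{\left(x \right)} = 25 x$ ($I{\left(x \right)} = - 5 x \left(-5\right) = 25 x$)
$C{\left(j,D \right)} = \frac{9 \left(25 + j\right)}{1 + D}$ ($C{\left(j,D \right)} = 9 \frac{j + 25 \cdot 1}{D + 1} = 9 \frac{j + 25}{1 + D} = 9 \frac{25 + j}{1 + D} = \frac{9 \left(25 + j\right)}{1 + D}$)
$68 C{\left(-176,y \right)} = 68 \frac{9 \left(25 - 176\right)}{1 - 189} = 68 \cdot 9 \frac{1}{-188} \left(-151\right) = 68 \cdot 9 \left(- \frac{1}{188}\right) \left(-151\right) = 68 \cdot \frac{1359}{188} = \frac{23103}{47}$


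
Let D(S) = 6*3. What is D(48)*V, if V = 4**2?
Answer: 288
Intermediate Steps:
D(S) = 18
V = 16
D(48)*V = 18*16 = 288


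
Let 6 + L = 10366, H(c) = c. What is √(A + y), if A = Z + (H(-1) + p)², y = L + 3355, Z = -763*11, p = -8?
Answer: √5403 ≈ 73.505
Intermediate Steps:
L = 10360 (L = -6 + 10366 = 10360)
Z = -8393
y = 13715 (y = 10360 + 3355 = 13715)
A = -8312 (A = -8393 + (-1 - 8)² = -8393 + (-9)² = -8393 + 81 = -8312)
√(A + y) = √(-8312 + 13715) = √5403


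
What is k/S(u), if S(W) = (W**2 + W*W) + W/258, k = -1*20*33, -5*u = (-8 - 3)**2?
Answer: -387000/686741 ≈ -0.56353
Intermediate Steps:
u = -121/5 (u = -(-8 - 3)**2/5 = -1/5*(-11)**2 = -1/5*121 = -121/5 ≈ -24.200)
k = -660 (k = -20*33 = -660)
S(W) = 2*W**2 + W/258 (S(W) = (W**2 + W**2) + W*(1/258) = 2*W**2 + W/258)
k/S(u) = -660*(-1290/(121*(1 + 516*(-121/5)))) = -660*(-1290/(121*(1 - 62436/5))) = -660/((1/258)*(-121/5)*(-62431/5)) = -660/7554151/6450 = -660*6450/7554151 = -387000/686741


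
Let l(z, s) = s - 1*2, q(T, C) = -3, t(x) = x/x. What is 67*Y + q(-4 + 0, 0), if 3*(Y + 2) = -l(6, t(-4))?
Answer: -344/3 ≈ -114.67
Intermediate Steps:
t(x) = 1
l(z, s) = -2 + s (l(z, s) = s - 2 = -2 + s)
Y = -5/3 (Y = -2 + (-(-2 + 1))/3 = -2 + (-1*(-1))/3 = -2 + (1/3)*1 = -2 + 1/3 = -5/3 ≈ -1.6667)
67*Y + q(-4 + 0, 0) = 67*(-5/3) - 3 = -335/3 - 3 = -344/3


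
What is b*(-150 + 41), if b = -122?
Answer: 13298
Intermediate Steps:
b*(-150 + 41) = -122*(-150 + 41) = -122*(-109) = 13298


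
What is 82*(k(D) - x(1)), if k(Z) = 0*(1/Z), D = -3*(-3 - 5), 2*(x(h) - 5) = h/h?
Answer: -451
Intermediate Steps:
x(h) = 11/2 (x(h) = 5 + (h/h)/2 = 5 + (½)*1 = 5 + ½ = 11/2)
D = 24 (D = -3*(-8) = 24)
k(Z) = 0 (k(Z) = 0/Z = 0)
82*(k(D) - x(1)) = 82*(0 - 1*11/2) = 82*(0 - 11/2) = 82*(-11/2) = -451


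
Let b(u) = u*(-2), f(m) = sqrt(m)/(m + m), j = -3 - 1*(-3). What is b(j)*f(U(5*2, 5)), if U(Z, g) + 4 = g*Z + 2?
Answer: 0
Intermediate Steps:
j = 0 (j = -3 + 3 = 0)
U(Z, g) = -2 + Z*g (U(Z, g) = -4 + (g*Z + 2) = -4 + (Z*g + 2) = -4 + (2 + Z*g) = -2 + Z*g)
f(m) = 1/(2*sqrt(m)) (f(m) = sqrt(m)/((2*m)) = (1/(2*m))*sqrt(m) = 1/(2*sqrt(m)))
b(u) = -2*u
b(j)*f(U(5*2, 5)) = (-2*0)*(1/(2*sqrt(-2 + (5*2)*5))) = 0*(1/(2*sqrt(-2 + 10*5))) = 0*(1/(2*sqrt(-2 + 50))) = 0*(1/(2*sqrt(48))) = 0*((sqrt(3)/12)/2) = 0*(sqrt(3)/24) = 0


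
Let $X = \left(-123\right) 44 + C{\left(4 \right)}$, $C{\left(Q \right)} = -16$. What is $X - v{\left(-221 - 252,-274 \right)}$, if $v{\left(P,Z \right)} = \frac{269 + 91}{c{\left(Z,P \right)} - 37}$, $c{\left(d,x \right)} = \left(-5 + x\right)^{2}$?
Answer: $- \frac{137778964}{25383} \approx -5428.0$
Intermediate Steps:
$X = -5428$ ($X = \left(-123\right) 44 - 16 = -5412 - 16 = -5428$)
$v{\left(P,Z \right)} = \frac{360}{-37 + \left(-5 + P\right)^{2}}$ ($v{\left(P,Z \right)} = \frac{269 + 91}{\left(-5 + P\right)^{2} - 37} = \frac{360}{-37 + \left(-5 + P\right)^{2}}$)
$X - v{\left(-221 - 252,-274 \right)} = -5428 - \frac{360}{-37 + \left(-5 - 473\right)^{2}} = -5428 - \frac{360}{-37 + \left(-478\right)^{2}} = -5428 - \frac{360}{-37 + 228484} = -5428 - \frac{360}{228447} = -5428 - 360 \cdot \frac{1}{228447} = -5428 - \frac{40}{25383} = - \frac{137778964}{25383}$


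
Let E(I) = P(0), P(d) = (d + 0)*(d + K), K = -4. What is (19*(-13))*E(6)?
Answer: 0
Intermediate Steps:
P(d) = d*(-4 + d) (P(d) = (d + 0)*(d - 4) = d*(-4 + d))
E(I) = 0 (E(I) = 0*(-4 + 0) = 0*(-4) = 0)
(19*(-13))*E(6) = (19*(-13))*0 = -247*0 = 0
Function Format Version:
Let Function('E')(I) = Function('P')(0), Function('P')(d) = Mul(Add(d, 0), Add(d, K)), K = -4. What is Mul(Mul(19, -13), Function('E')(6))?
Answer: 0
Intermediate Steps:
Function('P')(d) = Mul(d, Add(-4, d)) (Function('P')(d) = Mul(Add(d, 0), Add(d, -4)) = Mul(d, Add(-4, d)))
Function('E')(I) = 0 (Function('E')(I) = Mul(0, Add(-4, 0)) = Mul(0, -4) = 0)
Mul(Mul(19, -13), Function('E')(6)) = Mul(Mul(19, -13), 0) = Mul(-247, 0) = 0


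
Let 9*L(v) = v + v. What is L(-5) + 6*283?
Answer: 15272/9 ≈ 1696.9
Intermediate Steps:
L(v) = 2*v/9 (L(v) = (v + v)/9 = (2*v)/9 = 2*v/9)
L(-5) + 6*283 = (2/9)*(-5) + 6*283 = -10/9 + 1698 = 15272/9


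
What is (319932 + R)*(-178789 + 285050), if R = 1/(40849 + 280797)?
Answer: 10934772061085053/321646 ≈ 3.3996e+10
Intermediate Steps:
R = 1/321646 ≈ 3.1090e-6
(319932 + R)*(-178789 + 285050) = (319932 + 1/321646)*(-178789 + 285050) = (102904848073/321646)*106261 = 10934772061085053/321646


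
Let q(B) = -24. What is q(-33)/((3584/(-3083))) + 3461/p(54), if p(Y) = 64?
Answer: 8369/112 ≈ 74.723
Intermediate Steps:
q(-33)/((3584/(-3083))) + 3461/p(54) = -24/(3584/(-3083)) + 3461/64 = -24/(3584*(-1/3083)) + 3461*(1/64) = -24/(-3584/3083) + 3461/64 = -24*(-3083/3584) + 3461/64 = 9249/448 + 3461/64 = 8369/112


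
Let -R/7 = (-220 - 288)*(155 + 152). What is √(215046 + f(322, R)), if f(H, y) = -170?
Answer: 2*√53719 ≈ 463.55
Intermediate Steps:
R = 1091692 (R = -7*(-220 - 288)*(155 + 152) = -(-3556)*307 = -7*(-155956) = 1091692)
√(215046 + f(322, R)) = √(215046 - 170) = √214876 = 2*√53719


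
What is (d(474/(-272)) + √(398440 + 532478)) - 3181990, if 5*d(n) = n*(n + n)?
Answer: -147135161431/46240 + √930918 ≈ -3.1810e+6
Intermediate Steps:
d(n) = 2*n²/5 (d(n) = (n*(n + n))/5 = (n*(2*n))/5 = (2*n²)/5 = 2*n²/5)
(d(474/(-272)) + √(398440 + 532478)) - 3181990 = (2*(474/(-272))²/5 + √(398440 + 532478)) - 3181990 = (2*(474*(-1/272))²/5 + √930918) - 3181990 = (2*(-237/136)²/5 + √930918) - 3181990 = ((⅖)*(56169/18496) + √930918) - 3181990 = (56169/46240 + √930918) - 3181990 = -147135161431/46240 + √930918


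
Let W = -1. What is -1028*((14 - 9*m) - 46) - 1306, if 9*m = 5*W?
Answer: 26450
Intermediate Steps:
m = -5/9 (m = (5*(-1))/9 = (⅑)*(-5) = -5/9 ≈ -0.55556)
-1028*((14 - 9*m) - 46) - 1306 = -1028*((14 - 9*(-5/9)) - 46) - 1306 = -1028*((14 + 5) - 46) - 1306 = -1028*(19 - 46) - 1306 = -1028*(-27) - 1306 = 27756 - 1306 = 26450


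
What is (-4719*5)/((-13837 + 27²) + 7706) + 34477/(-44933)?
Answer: 873949381/242728066 ≈ 3.6005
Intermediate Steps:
(-4719*5)/((-13837 + 27²) + 7706) + 34477/(-44933) = -23595/((-13837 + 729) + 7706) + 34477*(-1/44933) = -23595/(-13108 + 7706) - 34477/44933 = -23595/(-5402) - 34477/44933 = -23595*(-1/5402) - 34477/44933 = 23595/5402 - 34477/44933 = 873949381/242728066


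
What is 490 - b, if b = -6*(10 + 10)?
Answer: 610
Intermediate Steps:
b = -120 (b = -6*20 = -120)
490 - b = 490 - 1*(-120) = 490 + 120 = 610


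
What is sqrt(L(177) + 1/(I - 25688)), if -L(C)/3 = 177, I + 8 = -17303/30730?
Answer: I*sqrt(36789784506386160161)/263218461 ≈ 23.043*I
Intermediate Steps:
I = -263143/30730 (I = -8 - 17303/30730 = -263143/30730 ≈ -8.5631)
L(C) = -531 (L(C) = -3*177 = -531)
sqrt(L(177) + 1/(I - 25688)) = sqrt(-531 + 1/(-263143/30730 - 25688)) = sqrt(-531 + 1/(-789655383/30730)) = sqrt(-531 - 30730/789655383) = sqrt(-419307039103/789655383) = I*sqrt(36789784506386160161)/263218461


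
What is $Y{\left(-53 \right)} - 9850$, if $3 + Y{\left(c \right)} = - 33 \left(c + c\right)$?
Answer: $-6355$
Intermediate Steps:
$Y{\left(c \right)} = -3 - 66 c$ ($Y{\left(c \right)} = -3 - 33 \left(c + c\right) = -3 - 33 \cdot 2 c = -3 - 66 c$)
$Y{\left(-53 \right)} - 9850 = \left(-3 - -3498\right) - 9850 = \left(-3 + 3498\right) - 9850 = 3495 - 9850 = -6355$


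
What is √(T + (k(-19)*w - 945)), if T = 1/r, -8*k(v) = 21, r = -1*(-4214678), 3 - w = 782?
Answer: √78150565093746470/8429356 ≈ 33.164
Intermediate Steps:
w = -779 (w = 3 - 1*782 = 3 - 782 = -779)
r = 4214678
k(v) = -21/8 (k(v) = -⅛*21 = -21/8)
T = 1/4214678 ≈ 2.3727e-7
√(T + (k(-19)*w - 945)) = √(1/4214678 + (-21/8*(-779) - 945)) = √(1/4214678 + (16359/8 - 945)) = √(1/4214678 + 8799/8) = √(18542475865/16858712) = √78150565093746470/8429356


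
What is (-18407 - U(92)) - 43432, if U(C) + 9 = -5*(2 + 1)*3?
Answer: -61785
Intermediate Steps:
U(C) = -54 (U(C) = -9 - 5*(2 + 1)*3 = -9 - 5*3*3 = -9 - 15*3 = -9 - 45 = -54)
(-18407 - U(92)) - 43432 = (-18407 - 1*(-54)) - 43432 = (-18407 + 54) - 43432 = -18353 - 43432 = -61785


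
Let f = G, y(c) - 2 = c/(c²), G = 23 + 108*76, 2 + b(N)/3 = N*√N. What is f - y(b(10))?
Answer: 12294125/1494 - 5*√10/1494 ≈ 8229.0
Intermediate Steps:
b(N) = -6 + 3*N^(3/2) (b(N) = -6 + 3*(N*√N) = -6 + 3*N^(3/2))
G = 8231 (G = 23 + 8208 = 8231)
y(c) = 2 + 1/c (y(c) = 2 + c/(c²) = 2 + c/c² = 2 + 1/c)
f = 8231
f - y(b(10)) = 8231 - (2 + 1/(-6 + 3*10^(3/2))) = 8231 - (2 + 1/(-6 + 3*(10*√10))) = 8231 - (2 + 1/(-6 + 30*√10)) = 8231 + (-2 - 1/(-6 + 30*√10)) = 8229 - 1/(-6 + 30*√10)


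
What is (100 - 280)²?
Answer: 32400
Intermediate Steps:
(100 - 280)² = (-180)² = 32400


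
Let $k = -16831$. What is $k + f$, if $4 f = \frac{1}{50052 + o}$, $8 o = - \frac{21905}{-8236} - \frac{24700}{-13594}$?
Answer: $- \frac{377276544752233283}{22415575121157} \approx -16831.0$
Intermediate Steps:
$o = \frac{250602885}{447840736}$ ($o = \frac{- \frac{21905}{-8236} - \frac{24700}{-13594}}{8} = \frac{\left(-21905\right) \left(- \frac{1}{8236}\right) - - \frac{12350}{6797}}{8} = \frac{\frac{21905}{8236} + \frac{12350}{6797}}{8} = \frac{1}{8} \cdot \frac{250602885}{55980092} = \frac{250602885}{447840736} \approx 0.55958$)
$f = \frac{111960184}{22415575121157}$ ($f = \frac{1}{4 \left(50052 + \frac{250602885}{447840736}\right)} = \frac{1}{4 \cdot \frac{22415575121157}{447840736}} = \frac{1}{4} \cdot \frac{447840736}{22415575121157} = \frac{111960184}{22415575121157} \approx 4.9947 \cdot 10^{-6}$)
$k + f = -16831 + \frac{111960184}{22415575121157} = - \frac{377276544752233283}{22415575121157}$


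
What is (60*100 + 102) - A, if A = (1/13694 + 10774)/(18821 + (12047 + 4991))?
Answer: 998752919245/163684382 ≈ 6101.7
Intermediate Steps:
A = 49179719/163684382 (A = (1/13694 + 10774)/(18821 + 17038) = (147539157/13694)/35859 = (147539157/13694)*(1/35859) = 49179719/163684382 ≈ 0.30045)
(60*100 + 102) - A = (60*100 + 102) - 1*49179719/163684382 = (6000 + 102) - 49179719/163684382 = 6102 - 49179719/163684382 = 998752919245/163684382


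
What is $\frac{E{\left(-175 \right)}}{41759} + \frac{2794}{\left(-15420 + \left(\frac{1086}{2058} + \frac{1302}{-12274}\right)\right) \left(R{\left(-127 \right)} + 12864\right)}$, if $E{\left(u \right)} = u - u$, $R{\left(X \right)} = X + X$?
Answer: $- \frac{2940672427}{204648154779380} \approx -1.4369 \cdot 10^{-5}$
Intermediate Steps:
$R{\left(X \right)} = 2 X$
$E{\left(u \right)} = 0$
$\frac{E{\left(-175 \right)}}{41759} + \frac{2794}{\left(-15420 + \left(\frac{1086}{2058} + \frac{1302}{-12274}\right)\right) \left(R{\left(-127 \right)} + 12864\right)} = \frac{0}{41759} + \frac{2794}{\left(-15420 + \left(\frac{1086}{2058} + \frac{1302}{-12274}\right)\right) \left(2 \left(-127\right) + 12864\right)} = 0 \cdot \frac{1}{41759} + \frac{2794}{\left(-15420 + \left(1086 \cdot \frac{1}{2058} + 1302 \left(- \frac{1}{12274}\right)\right)\right) \left(-254 + 12864\right)} = 0 + \frac{2794}{\left(-15420 + \left(\frac{181}{343} - \frac{651}{6137}\right)\right) 12610} = 0 + \frac{2794}{\left(-15420 + \frac{887504}{2104991}\right) 12610} = 0 + \frac{2794}{\left(- \frac{32458073716}{2104991}\right) 12610} = 0 + \frac{2794}{- \frac{409296309558760}{2104991}} = 0 + 2794 \left(- \frac{2104991}{409296309558760}\right) = 0 - \frac{2940672427}{204648154779380} = - \frac{2940672427}{204648154779380}$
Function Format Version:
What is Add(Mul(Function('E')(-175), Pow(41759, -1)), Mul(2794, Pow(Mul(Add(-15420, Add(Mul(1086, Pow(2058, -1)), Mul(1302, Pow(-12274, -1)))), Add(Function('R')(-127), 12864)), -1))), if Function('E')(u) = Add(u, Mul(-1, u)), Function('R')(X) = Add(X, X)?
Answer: Rational(-2940672427, 204648154779380) ≈ -1.4369e-5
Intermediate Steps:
Function('R')(X) = Mul(2, X)
Function('E')(u) = 0
Add(Mul(Function('E')(-175), Pow(41759, -1)), Mul(2794, Pow(Mul(Add(-15420, Add(Mul(1086, Pow(2058, -1)), Mul(1302, Pow(-12274, -1)))), Add(Function('R')(-127), 12864)), -1))) = Add(Mul(0, Pow(41759, -1)), Mul(2794, Pow(Mul(Add(-15420, Add(Mul(1086, Pow(2058, -1)), Mul(1302, Pow(-12274, -1)))), Add(Mul(2, -127), 12864)), -1))) = Add(Mul(0, Rational(1, 41759)), Mul(2794, Pow(Mul(Add(-15420, Add(Mul(1086, Rational(1, 2058)), Mul(1302, Rational(-1, 12274)))), Add(-254, 12864)), -1))) = Add(0, Mul(2794, Pow(Mul(Add(-15420, Add(Rational(181, 343), Rational(-651, 6137))), 12610), -1))) = Add(0, Mul(2794, Pow(Mul(Add(-15420, Rational(887504, 2104991)), 12610), -1))) = Add(0, Mul(2794, Pow(Mul(Rational(-32458073716, 2104991), 12610), -1))) = Add(0, Mul(2794, Pow(Rational(-409296309558760, 2104991), -1))) = Add(0, Mul(2794, Rational(-2104991, 409296309558760))) = Add(0, Rational(-2940672427, 204648154779380)) = Rational(-2940672427, 204648154779380)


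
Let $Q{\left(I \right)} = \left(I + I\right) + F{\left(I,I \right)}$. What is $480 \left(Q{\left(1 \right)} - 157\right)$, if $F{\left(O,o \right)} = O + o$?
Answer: $-73440$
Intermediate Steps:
$Q{\left(I \right)} = 4 I$ ($Q{\left(I \right)} = \left(I + I\right) + \left(I + I\right) = 2 I + 2 I = 4 I$)
$480 \left(Q{\left(1 \right)} - 157\right) = 480 \left(4 \cdot 1 - 157\right) = 480 \left(4 - 157\right) = 480 \left(-153\right) = -73440$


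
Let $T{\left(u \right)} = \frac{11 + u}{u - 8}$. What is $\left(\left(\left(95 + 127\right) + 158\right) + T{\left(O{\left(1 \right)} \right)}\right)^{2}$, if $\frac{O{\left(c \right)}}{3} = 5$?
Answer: $\frac{7214596}{49} \approx 1.4724 \cdot 10^{5}$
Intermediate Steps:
$O{\left(c \right)} = 15$ ($O{\left(c \right)} = 3 \cdot 5 = 15$)
$T{\left(u \right)} = \frac{11 + u}{-8 + u}$
$\left(\left(\left(95 + 127\right) + 158\right) + T{\left(O{\left(1 \right)} \right)}\right)^{2} = \left(\left(\left(95 + 127\right) + 158\right) + \frac{11 + 15}{-8 + 15}\right)^{2} = \left(\left(222 + 158\right) + \frac{1}{7} \cdot 26\right)^{2} = \left(380 + \frac{1}{7} \cdot 26\right)^{2} = \left(380 + \frac{26}{7}\right)^{2} = \left(\frac{2686}{7}\right)^{2} = \frac{7214596}{49}$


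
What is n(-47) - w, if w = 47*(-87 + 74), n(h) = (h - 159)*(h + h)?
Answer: 19975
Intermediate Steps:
n(h) = 2*h*(-159 + h) (n(h) = (-159 + h)*(2*h) = 2*h*(-159 + h))
w = -611 (w = 47*(-13) = -611)
n(-47) - w = 2*(-47)*(-159 - 47) - 1*(-611) = 2*(-47)*(-206) + 611 = 19364 + 611 = 19975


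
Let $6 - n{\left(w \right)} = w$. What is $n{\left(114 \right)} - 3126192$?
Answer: $-3126300$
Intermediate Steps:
$n{\left(w \right)} = 6 - w$
$n{\left(114 \right)} - 3126192 = \left(6 - 114\right) - 3126192 = -108 - 3126192 = -3126300$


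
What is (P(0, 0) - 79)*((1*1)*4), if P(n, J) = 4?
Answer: -300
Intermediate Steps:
(P(0, 0) - 79)*((1*1)*4) = (4 - 79)*((1*1)*4) = -75*4 = -300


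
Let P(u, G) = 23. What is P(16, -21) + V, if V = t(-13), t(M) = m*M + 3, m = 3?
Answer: -13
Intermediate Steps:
t(M) = 3 + 3*M (t(M) = 3*M + 3 = 3 + 3*M)
V = -36 (V = 3 + 3*(-13) = 3 - 39 = -36)
P(16, -21) + V = 23 - 36 = -13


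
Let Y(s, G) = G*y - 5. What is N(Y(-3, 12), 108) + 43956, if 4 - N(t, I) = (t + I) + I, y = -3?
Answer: 43785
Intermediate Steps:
Y(s, G) = -5 - 3*G (Y(s, G) = G*(-3) - 5 = -3*G - 5 = -5 - 3*G)
N(t, I) = 4 - t - 2*I (N(t, I) = 4 - ((t + I) + I) = 4 - ((I + t) + I) = 4 - (t + 2*I) = 4 + (-t - 2*I) = 4 - t - 2*I)
N(Y(-3, 12), 108) + 43956 = (4 - (-5 - 3*12) - 2*108) + 43956 = (4 - (-5 - 36) - 216) + 43956 = (4 - 1*(-41) - 216) + 43956 = (4 + 41 - 216) + 43956 = -171 + 43956 = 43785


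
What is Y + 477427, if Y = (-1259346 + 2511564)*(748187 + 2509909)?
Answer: 4079846934355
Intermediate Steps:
Y = 4079846456928 (Y = 1252218*3258096 = 4079846456928)
Y + 477427 = 4079846456928 + 477427 = 4079846934355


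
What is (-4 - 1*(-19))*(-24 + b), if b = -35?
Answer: -885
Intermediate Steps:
(-4 - 1*(-19))*(-24 + b) = (-4 - 1*(-19))*(-24 - 35) = (-4 + 19)*(-59) = 15*(-59) = -885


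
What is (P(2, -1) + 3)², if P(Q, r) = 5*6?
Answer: 1089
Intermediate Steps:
P(Q, r) = 30
(P(2, -1) + 3)² = (30 + 3)² = 33² = 1089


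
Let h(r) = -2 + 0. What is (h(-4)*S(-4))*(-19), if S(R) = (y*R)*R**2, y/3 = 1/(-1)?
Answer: 7296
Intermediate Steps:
y = -3 (y = 3/(-1) = 3*(-1) = -3)
h(r) = -2
S(R) = -3*R**3 (S(R) = (-3*R)*R**2 = -3*R**3)
(h(-4)*S(-4))*(-19) = -(-6)*(-4)**3*(-19) = -(-6)*(-64)*(-19) = -2*192*(-19) = -384*(-19) = 7296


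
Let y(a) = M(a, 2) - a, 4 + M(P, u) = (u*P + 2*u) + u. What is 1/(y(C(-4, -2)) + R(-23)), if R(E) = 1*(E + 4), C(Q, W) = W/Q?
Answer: -2/33 ≈ -0.060606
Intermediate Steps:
M(P, u) = -4 + 3*u + P*u (M(P, u) = -4 + ((u*P + 2*u) + u) = -4 + ((P*u + 2*u) + u) = -4 + ((2*u + P*u) + u) = -4 + (3*u + P*u) = -4 + 3*u + P*u)
y(a) = 2 + a (y(a) = (-4 + 3*2 + a*2) - a = (-4 + 6 + 2*a) - a = (2 + 2*a) - a = 2 + a)
R(E) = 4 + E (R(E) = 1*(4 + E) = 4 + E)
1/(y(C(-4, -2)) + R(-23)) = 1/((2 - 2/(-4)) + (4 - 23)) = 1/((2 - 2*(-1/4)) - 19) = 1/((2 + 1/2) - 19) = 1/(5/2 - 19) = 1/(-33/2) = -2/33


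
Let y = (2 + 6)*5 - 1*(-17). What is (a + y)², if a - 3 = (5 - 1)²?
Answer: 5776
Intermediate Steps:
a = 19 (a = 3 + (5 - 1)² = 3 + 4² = 3 + 16 = 19)
y = 57 (y = 8*5 + 17 = 40 + 17 = 57)
(a + y)² = (19 + 57)² = 76² = 5776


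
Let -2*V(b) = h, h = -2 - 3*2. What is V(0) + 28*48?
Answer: 1348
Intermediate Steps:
h = -8 (h = -2 - 6 = -8)
V(b) = 4 (V(b) = -½*(-8) = 4)
V(0) + 28*48 = 4 + 28*48 = 4 + 1344 = 1348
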